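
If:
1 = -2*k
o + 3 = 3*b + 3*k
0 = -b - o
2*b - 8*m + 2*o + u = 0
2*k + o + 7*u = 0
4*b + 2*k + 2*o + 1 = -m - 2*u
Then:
No Solution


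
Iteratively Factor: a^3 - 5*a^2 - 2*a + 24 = (a + 2)*(a^2 - 7*a + 12) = (a - 3)*(a + 2)*(a - 4)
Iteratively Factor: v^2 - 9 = (v - 3)*(v + 3)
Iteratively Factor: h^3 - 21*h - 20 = (h - 5)*(h^2 + 5*h + 4) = (h - 5)*(h + 4)*(h + 1)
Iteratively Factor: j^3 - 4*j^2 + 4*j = (j - 2)*(j^2 - 2*j) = (j - 2)^2*(j)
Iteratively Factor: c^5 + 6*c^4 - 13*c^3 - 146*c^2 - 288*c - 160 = (c + 4)*(c^4 + 2*c^3 - 21*c^2 - 62*c - 40) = (c + 4)^2*(c^3 - 2*c^2 - 13*c - 10) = (c + 1)*(c + 4)^2*(c^2 - 3*c - 10) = (c - 5)*(c + 1)*(c + 4)^2*(c + 2)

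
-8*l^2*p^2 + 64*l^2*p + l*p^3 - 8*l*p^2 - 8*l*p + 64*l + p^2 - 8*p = (-8*l + p)*(p - 8)*(l*p + 1)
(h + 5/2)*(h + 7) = h^2 + 19*h/2 + 35/2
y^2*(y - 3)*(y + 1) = y^4 - 2*y^3 - 3*y^2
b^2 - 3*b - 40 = (b - 8)*(b + 5)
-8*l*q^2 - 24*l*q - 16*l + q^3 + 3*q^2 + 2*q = (-8*l + q)*(q + 1)*(q + 2)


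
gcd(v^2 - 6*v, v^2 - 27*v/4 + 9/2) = v - 6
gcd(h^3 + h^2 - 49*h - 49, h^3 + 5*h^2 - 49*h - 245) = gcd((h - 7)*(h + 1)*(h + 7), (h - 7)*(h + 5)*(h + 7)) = h^2 - 49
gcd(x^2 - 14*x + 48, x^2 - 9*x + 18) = x - 6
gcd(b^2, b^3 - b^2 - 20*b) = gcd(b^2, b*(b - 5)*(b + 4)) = b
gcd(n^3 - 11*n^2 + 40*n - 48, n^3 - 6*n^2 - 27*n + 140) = n - 4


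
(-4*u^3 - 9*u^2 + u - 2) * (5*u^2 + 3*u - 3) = -20*u^5 - 57*u^4 - 10*u^3 + 20*u^2 - 9*u + 6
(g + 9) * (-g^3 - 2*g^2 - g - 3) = -g^4 - 11*g^3 - 19*g^2 - 12*g - 27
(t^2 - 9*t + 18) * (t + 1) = t^3 - 8*t^2 + 9*t + 18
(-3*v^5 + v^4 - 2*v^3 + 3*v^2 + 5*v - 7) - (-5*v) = -3*v^5 + v^4 - 2*v^3 + 3*v^2 + 10*v - 7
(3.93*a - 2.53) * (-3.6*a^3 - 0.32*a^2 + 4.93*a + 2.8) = -14.148*a^4 + 7.8504*a^3 + 20.1845*a^2 - 1.4689*a - 7.084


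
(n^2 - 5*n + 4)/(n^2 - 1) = (n - 4)/(n + 1)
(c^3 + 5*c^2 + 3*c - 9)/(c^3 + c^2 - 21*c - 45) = (c - 1)/(c - 5)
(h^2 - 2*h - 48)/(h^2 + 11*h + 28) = (h^2 - 2*h - 48)/(h^2 + 11*h + 28)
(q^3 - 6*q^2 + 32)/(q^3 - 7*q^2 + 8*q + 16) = (q + 2)/(q + 1)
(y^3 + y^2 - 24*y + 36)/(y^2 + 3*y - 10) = (y^2 + 3*y - 18)/(y + 5)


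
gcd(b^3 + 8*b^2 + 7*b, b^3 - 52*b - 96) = 1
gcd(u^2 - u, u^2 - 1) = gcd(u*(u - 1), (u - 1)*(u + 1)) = u - 1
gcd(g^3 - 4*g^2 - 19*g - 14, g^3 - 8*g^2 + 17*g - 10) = 1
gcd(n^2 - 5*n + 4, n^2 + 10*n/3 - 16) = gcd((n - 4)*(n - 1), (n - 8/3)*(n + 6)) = 1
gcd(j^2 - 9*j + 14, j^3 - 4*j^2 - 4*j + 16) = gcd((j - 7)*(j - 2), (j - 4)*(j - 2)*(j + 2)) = j - 2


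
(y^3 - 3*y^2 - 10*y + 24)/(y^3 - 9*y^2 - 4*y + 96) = (y - 2)/(y - 8)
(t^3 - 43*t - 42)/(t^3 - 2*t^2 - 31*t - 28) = (t + 6)/(t + 4)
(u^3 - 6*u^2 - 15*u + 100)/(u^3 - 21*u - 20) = (u - 5)/(u + 1)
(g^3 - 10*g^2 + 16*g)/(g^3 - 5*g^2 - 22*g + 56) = g*(g - 8)/(g^2 - 3*g - 28)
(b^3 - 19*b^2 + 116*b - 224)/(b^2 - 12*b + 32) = b - 7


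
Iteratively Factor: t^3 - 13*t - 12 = (t - 4)*(t^2 + 4*t + 3) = (t - 4)*(t + 3)*(t + 1)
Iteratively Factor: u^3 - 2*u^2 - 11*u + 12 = (u + 3)*(u^2 - 5*u + 4) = (u - 4)*(u + 3)*(u - 1)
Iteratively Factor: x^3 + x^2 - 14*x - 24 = (x + 3)*(x^2 - 2*x - 8) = (x - 4)*(x + 3)*(x + 2)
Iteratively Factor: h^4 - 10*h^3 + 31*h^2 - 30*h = (h - 3)*(h^3 - 7*h^2 + 10*h) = (h - 3)*(h - 2)*(h^2 - 5*h) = (h - 5)*(h - 3)*(h - 2)*(h)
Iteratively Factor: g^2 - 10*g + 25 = (g - 5)*(g - 5)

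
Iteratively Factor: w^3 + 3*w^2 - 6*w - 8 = (w - 2)*(w^2 + 5*w + 4) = (w - 2)*(w + 4)*(w + 1)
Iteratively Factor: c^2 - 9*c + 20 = (c - 5)*(c - 4)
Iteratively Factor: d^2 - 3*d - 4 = (d + 1)*(d - 4)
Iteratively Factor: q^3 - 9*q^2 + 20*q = (q - 4)*(q^2 - 5*q) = (q - 5)*(q - 4)*(q)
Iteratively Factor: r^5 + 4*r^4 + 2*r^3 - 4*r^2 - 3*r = (r + 1)*(r^4 + 3*r^3 - r^2 - 3*r) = (r + 1)*(r + 3)*(r^3 - r) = r*(r + 1)*(r + 3)*(r^2 - 1) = r*(r + 1)^2*(r + 3)*(r - 1)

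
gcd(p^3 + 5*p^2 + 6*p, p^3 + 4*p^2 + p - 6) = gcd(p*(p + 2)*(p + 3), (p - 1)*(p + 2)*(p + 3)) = p^2 + 5*p + 6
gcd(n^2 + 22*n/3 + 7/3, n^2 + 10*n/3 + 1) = n + 1/3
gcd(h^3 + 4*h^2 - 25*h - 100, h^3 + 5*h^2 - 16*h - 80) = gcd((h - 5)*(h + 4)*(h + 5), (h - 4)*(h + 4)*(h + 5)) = h^2 + 9*h + 20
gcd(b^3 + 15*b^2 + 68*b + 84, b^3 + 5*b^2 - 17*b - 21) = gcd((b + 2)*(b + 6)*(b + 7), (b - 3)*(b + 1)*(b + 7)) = b + 7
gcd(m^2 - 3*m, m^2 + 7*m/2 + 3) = 1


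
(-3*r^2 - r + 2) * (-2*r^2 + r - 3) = 6*r^4 - r^3 + 4*r^2 + 5*r - 6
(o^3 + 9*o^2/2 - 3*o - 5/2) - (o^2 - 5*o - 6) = o^3 + 7*o^2/2 + 2*o + 7/2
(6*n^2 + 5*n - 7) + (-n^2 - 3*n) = 5*n^2 + 2*n - 7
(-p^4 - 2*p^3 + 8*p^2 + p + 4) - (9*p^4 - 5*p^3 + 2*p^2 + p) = -10*p^4 + 3*p^3 + 6*p^2 + 4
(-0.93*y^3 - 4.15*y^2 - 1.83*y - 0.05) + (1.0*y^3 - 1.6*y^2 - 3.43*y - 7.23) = 0.07*y^3 - 5.75*y^2 - 5.26*y - 7.28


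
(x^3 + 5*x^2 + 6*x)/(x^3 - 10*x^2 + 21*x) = (x^2 + 5*x + 6)/(x^2 - 10*x + 21)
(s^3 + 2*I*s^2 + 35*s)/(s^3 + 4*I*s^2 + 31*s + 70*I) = s/(s + 2*I)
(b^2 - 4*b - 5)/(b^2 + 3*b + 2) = (b - 5)/(b + 2)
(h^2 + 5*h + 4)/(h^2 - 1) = (h + 4)/(h - 1)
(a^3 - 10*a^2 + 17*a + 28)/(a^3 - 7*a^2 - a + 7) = (a - 4)/(a - 1)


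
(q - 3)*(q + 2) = q^2 - q - 6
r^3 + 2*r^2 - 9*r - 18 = (r - 3)*(r + 2)*(r + 3)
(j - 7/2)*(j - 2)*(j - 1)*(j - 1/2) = j^4 - 7*j^3 + 63*j^2/4 - 53*j/4 + 7/2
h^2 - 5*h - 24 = (h - 8)*(h + 3)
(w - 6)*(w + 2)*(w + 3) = w^3 - w^2 - 24*w - 36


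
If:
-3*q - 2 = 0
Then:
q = -2/3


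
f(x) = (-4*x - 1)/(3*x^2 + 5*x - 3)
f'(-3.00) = 1.32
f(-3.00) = 1.22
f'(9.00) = 0.01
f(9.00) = -0.13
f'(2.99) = 0.09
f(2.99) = -0.33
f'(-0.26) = 0.97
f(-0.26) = -0.01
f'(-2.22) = 133.80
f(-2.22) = 11.50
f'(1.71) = 0.30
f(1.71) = -0.55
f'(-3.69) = 0.42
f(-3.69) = 0.71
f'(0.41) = 108.12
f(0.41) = 5.92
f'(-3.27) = 0.78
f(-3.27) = 0.95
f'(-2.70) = 3.06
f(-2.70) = 1.82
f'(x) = (-6*x - 5)*(-4*x - 1)/(3*x^2 + 5*x - 3)^2 - 4/(3*x^2 + 5*x - 3) = (12*x^2 + 6*x + 17)/(9*x^4 + 30*x^3 + 7*x^2 - 30*x + 9)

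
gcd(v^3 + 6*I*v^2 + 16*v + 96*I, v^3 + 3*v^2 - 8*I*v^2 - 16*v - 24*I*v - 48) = v - 4*I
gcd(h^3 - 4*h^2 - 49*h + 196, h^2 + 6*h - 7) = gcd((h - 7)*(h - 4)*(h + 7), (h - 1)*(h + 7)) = h + 7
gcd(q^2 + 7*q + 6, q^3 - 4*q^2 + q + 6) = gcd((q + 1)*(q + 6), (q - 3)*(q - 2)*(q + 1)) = q + 1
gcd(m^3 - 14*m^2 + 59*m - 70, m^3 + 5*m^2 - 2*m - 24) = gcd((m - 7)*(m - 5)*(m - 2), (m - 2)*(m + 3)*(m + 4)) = m - 2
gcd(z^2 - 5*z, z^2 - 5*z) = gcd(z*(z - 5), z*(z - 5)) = z^2 - 5*z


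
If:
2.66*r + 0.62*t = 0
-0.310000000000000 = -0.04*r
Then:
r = 7.75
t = -33.25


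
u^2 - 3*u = u*(u - 3)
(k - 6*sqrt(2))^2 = k^2 - 12*sqrt(2)*k + 72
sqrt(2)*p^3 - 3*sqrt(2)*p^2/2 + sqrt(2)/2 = (p - 1)^2*(sqrt(2)*p + sqrt(2)/2)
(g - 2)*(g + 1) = g^2 - g - 2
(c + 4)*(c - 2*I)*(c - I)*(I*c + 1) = I*c^4 + 4*c^3 + 4*I*c^3 + 16*c^2 - 5*I*c^2 - 2*c - 20*I*c - 8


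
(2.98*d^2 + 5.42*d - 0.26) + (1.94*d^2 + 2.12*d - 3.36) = 4.92*d^2 + 7.54*d - 3.62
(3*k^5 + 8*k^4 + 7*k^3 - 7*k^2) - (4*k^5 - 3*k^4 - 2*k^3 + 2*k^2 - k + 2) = -k^5 + 11*k^4 + 9*k^3 - 9*k^2 + k - 2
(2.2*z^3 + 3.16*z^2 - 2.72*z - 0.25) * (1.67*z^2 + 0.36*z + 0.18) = 3.674*z^5 + 6.0692*z^4 - 3.0088*z^3 - 0.8279*z^2 - 0.5796*z - 0.045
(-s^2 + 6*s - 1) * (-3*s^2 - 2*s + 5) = 3*s^4 - 16*s^3 - 14*s^2 + 32*s - 5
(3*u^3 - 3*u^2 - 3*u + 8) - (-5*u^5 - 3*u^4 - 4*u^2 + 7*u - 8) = 5*u^5 + 3*u^4 + 3*u^3 + u^2 - 10*u + 16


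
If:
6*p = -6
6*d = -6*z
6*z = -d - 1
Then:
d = 1/5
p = -1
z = -1/5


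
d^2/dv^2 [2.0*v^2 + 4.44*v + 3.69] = 4.00000000000000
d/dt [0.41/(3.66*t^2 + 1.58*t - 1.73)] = (-3.0012*t - 0.6478)/(3.66*t^2 + 1.58*t - 1.73)^2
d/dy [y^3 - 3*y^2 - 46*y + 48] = 3*y^2 - 6*y - 46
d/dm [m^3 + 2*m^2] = m*(3*m + 4)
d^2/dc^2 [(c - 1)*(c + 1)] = 2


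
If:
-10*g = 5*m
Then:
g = -m/2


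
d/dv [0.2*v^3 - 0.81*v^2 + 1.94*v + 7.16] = 0.6*v^2 - 1.62*v + 1.94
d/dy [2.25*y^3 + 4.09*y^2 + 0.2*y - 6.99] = 6.75*y^2 + 8.18*y + 0.2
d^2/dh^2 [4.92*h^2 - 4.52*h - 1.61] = 9.84000000000000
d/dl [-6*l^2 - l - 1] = -12*l - 1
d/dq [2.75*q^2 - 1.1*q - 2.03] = 5.5*q - 1.1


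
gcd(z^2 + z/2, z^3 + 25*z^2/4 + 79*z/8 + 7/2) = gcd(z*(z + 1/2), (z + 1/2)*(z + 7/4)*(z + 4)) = z + 1/2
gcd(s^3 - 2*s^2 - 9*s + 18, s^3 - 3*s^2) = s - 3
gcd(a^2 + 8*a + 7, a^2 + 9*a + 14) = a + 7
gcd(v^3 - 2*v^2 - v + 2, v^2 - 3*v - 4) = v + 1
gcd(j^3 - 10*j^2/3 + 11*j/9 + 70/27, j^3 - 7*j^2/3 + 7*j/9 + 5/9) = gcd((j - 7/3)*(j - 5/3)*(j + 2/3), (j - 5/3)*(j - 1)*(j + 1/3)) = j - 5/3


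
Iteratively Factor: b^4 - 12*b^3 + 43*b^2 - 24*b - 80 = (b + 1)*(b^3 - 13*b^2 + 56*b - 80) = (b - 4)*(b + 1)*(b^2 - 9*b + 20) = (b - 4)^2*(b + 1)*(b - 5)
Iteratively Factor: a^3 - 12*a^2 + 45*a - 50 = (a - 5)*(a^2 - 7*a + 10) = (a - 5)^2*(a - 2)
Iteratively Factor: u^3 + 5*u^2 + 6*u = (u + 2)*(u^2 + 3*u) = (u + 2)*(u + 3)*(u)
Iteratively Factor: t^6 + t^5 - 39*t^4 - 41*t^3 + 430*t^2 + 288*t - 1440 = (t - 3)*(t^5 + 4*t^4 - 27*t^3 - 122*t^2 + 64*t + 480) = (t - 3)*(t - 2)*(t^4 + 6*t^3 - 15*t^2 - 152*t - 240) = (t - 5)*(t - 3)*(t - 2)*(t^3 + 11*t^2 + 40*t + 48) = (t - 5)*(t - 3)*(t - 2)*(t + 3)*(t^2 + 8*t + 16) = (t - 5)*(t - 3)*(t - 2)*(t + 3)*(t + 4)*(t + 4)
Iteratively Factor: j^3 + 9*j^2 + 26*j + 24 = (j + 4)*(j^2 + 5*j + 6) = (j + 2)*(j + 4)*(j + 3)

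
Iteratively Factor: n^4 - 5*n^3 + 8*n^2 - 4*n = (n - 1)*(n^3 - 4*n^2 + 4*n) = (n - 2)*(n - 1)*(n^2 - 2*n) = n*(n - 2)*(n - 1)*(n - 2)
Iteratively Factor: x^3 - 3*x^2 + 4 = (x - 2)*(x^2 - x - 2) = (x - 2)^2*(x + 1)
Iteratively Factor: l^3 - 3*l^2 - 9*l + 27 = (l - 3)*(l^2 - 9) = (l - 3)^2*(l + 3)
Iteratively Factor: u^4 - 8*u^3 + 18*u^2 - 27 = (u - 3)*(u^3 - 5*u^2 + 3*u + 9) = (u - 3)^2*(u^2 - 2*u - 3) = (u - 3)^3*(u + 1)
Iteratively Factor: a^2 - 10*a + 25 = (a - 5)*(a - 5)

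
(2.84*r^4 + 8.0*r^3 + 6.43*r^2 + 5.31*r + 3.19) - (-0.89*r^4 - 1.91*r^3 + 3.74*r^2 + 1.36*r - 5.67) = 3.73*r^4 + 9.91*r^3 + 2.69*r^2 + 3.95*r + 8.86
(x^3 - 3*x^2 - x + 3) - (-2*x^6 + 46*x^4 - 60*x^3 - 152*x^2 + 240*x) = 2*x^6 - 46*x^4 + 61*x^3 + 149*x^2 - 241*x + 3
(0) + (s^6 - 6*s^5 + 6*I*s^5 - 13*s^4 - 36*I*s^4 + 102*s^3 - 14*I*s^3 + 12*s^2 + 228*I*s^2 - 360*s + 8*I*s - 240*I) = s^6 - 6*s^5 + 6*I*s^5 - 13*s^4 - 36*I*s^4 + 102*s^3 - 14*I*s^3 + 12*s^2 + 228*I*s^2 - 360*s + 8*I*s - 240*I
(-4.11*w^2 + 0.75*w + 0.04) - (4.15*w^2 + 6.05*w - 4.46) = -8.26*w^2 - 5.3*w + 4.5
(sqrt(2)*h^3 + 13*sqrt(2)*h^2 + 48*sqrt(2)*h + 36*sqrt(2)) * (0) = 0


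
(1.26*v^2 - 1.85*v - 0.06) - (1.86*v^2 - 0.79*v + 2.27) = -0.6*v^2 - 1.06*v - 2.33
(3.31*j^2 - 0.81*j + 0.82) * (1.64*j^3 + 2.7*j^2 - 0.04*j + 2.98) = 5.4284*j^5 + 7.6086*j^4 - 0.974600000000001*j^3 + 12.1102*j^2 - 2.4466*j + 2.4436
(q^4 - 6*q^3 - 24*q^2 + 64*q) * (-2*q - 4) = -2*q^5 + 8*q^4 + 72*q^3 - 32*q^2 - 256*q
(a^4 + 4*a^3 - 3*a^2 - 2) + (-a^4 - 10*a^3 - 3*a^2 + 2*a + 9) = -6*a^3 - 6*a^2 + 2*a + 7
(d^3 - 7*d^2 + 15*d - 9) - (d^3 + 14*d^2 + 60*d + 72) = -21*d^2 - 45*d - 81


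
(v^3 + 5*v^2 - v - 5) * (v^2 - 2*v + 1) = v^5 + 3*v^4 - 10*v^3 + 2*v^2 + 9*v - 5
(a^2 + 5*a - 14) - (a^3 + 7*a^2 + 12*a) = -a^3 - 6*a^2 - 7*a - 14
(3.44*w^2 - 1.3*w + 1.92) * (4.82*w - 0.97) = 16.5808*w^3 - 9.6028*w^2 + 10.5154*w - 1.8624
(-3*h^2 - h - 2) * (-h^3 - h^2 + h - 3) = 3*h^5 + 4*h^4 + 10*h^2 + h + 6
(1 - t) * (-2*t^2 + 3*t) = 2*t^3 - 5*t^2 + 3*t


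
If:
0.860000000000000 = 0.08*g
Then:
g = 10.75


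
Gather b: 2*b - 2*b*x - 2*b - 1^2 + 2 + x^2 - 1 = -2*b*x + x^2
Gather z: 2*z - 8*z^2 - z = -8*z^2 + z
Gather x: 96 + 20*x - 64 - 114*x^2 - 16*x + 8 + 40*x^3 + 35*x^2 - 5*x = 40*x^3 - 79*x^2 - x + 40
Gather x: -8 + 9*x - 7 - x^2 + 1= -x^2 + 9*x - 14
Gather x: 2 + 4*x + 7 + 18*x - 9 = 22*x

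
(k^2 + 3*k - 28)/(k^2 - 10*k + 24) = (k + 7)/(k - 6)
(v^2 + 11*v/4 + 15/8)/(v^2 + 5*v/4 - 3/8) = (4*v + 5)/(4*v - 1)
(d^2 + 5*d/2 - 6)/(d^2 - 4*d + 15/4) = 2*(d + 4)/(2*d - 5)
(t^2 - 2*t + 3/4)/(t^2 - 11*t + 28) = (t^2 - 2*t + 3/4)/(t^2 - 11*t + 28)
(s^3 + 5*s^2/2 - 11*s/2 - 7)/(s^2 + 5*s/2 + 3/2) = (2*s^2 + 3*s - 14)/(2*s + 3)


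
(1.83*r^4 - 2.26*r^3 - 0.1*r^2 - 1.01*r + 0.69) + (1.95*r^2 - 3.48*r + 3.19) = 1.83*r^4 - 2.26*r^3 + 1.85*r^2 - 4.49*r + 3.88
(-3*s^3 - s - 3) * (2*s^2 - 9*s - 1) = -6*s^5 + 27*s^4 + s^3 + 3*s^2 + 28*s + 3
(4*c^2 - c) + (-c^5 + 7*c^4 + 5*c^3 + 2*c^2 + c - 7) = -c^5 + 7*c^4 + 5*c^3 + 6*c^2 - 7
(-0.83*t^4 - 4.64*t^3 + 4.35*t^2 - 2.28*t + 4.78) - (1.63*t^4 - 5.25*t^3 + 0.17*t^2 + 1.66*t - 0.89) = -2.46*t^4 + 0.61*t^3 + 4.18*t^2 - 3.94*t + 5.67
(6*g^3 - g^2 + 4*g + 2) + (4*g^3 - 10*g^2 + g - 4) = 10*g^3 - 11*g^2 + 5*g - 2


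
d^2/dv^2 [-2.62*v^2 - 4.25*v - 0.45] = -5.24000000000000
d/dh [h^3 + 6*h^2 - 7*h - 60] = 3*h^2 + 12*h - 7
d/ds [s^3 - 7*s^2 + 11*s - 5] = 3*s^2 - 14*s + 11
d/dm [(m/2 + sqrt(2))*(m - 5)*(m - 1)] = 3*m^2/2 - 6*m + 2*sqrt(2)*m - 6*sqrt(2) + 5/2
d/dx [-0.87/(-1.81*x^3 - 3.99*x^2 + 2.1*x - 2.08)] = (-4.7241*x^2 - 6.9426*x + 1.827)/(1.81*x^3 + 3.99*x^2 - 2.1*x + 2.08)^2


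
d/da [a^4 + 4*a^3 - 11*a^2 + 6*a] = 4*a^3 + 12*a^2 - 22*a + 6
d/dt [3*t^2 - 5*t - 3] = 6*t - 5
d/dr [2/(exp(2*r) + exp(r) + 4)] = (-4*exp(r) - 2)*exp(r)/(exp(2*r) + exp(r) + 4)^2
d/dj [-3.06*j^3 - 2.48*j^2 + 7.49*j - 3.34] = -9.18*j^2 - 4.96*j + 7.49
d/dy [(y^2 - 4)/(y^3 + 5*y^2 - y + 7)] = (-y^4 + 11*y^2 + 54*y - 4)/(y^6 + 10*y^5 + 23*y^4 + 4*y^3 + 71*y^2 - 14*y + 49)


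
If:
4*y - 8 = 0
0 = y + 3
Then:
No Solution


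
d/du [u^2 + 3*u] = 2*u + 3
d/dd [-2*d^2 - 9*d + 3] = -4*d - 9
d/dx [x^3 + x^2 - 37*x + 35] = 3*x^2 + 2*x - 37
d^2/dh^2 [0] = 0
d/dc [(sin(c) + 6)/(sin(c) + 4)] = -2*cos(c)/(sin(c) + 4)^2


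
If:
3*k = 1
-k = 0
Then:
No Solution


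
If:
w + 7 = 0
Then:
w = -7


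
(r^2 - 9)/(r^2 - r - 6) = (r + 3)/(r + 2)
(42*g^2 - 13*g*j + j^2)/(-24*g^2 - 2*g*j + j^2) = (-7*g + j)/(4*g + j)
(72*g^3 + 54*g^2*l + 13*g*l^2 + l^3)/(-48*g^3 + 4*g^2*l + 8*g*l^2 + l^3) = (-3*g - l)/(2*g - l)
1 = 1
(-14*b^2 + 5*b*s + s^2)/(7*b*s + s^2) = (-2*b + s)/s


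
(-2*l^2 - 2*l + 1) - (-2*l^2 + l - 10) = 11 - 3*l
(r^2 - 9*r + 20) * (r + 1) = r^3 - 8*r^2 + 11*r + 20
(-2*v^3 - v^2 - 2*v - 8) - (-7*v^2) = -2*v^3 + 6*v^2 - 2*v - 8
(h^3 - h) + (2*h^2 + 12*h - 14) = h^3 + 2*h^2 + 11*h - 14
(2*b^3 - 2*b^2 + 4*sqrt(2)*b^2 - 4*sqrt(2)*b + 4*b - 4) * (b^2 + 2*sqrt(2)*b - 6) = 2*b^5 - 2*b^4 + 8*sqrt(2)*b^4 - 8*sqrt(2)*b^3 + 8*b^3 - 16*sqrt(2)*b^2 - 8*b^2 - 24*b + 16*sqrt(2)*b + 24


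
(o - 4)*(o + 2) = o^2 - 2*o - 8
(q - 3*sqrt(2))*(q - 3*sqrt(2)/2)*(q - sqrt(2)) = q^3 - 11*sqrt(2)*q^2/2 + 18*q - 9*sqrt(2)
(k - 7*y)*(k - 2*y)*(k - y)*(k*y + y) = k^4*y - 10*k^3*y^2 + k^3*y + 23*k^2*y^3 - 10*k^2*y^2 - 14*k*y^4 + 23*k*y^3 - 14*y^4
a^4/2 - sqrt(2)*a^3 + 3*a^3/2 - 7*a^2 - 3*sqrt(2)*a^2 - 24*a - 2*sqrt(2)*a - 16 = (a/2 + sqrt(2))*(a + 1)*(a + 2)*(a - 4*sqrt(2))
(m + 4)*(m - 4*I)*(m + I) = m^3 + 4*m^2 - 3*I*m^2 + 4*m - 12*I*m + 16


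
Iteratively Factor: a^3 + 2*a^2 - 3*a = (a - 1)*(a^2 + 3*a) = (a - 1)*(a + 3)*(a)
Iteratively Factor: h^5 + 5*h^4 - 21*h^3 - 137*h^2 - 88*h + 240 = (h - 5)*(h^4 + 10*h^3 + 29*h^2 + 8*h - 48) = (h - 5)*(h - 1)*(h^3 + 11*h^2 + 40*h + 48) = (h - 5)*(h - 1)*(h + 3)*(h^2 + 8*h + 16) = (h - 5)*(h - 1)*(h + 3)*(h + 4)*(h + 4)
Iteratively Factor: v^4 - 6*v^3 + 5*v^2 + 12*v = (v - 3)*(v^3 - 3*v^2 - 4*v) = (v - 3)*(v + 1)*(v^2 - 4*v) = v*(v - 3)*(v + 1)*(v - 4)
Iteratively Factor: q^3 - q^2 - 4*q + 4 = (q - 2)*(q^2 + q - 2) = (q - 2)*(q + 2)*(q - 1)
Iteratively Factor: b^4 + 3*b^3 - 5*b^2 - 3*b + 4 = (b - 1)*(b^3 + 4*b^2 - b - 4) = (b - 1)*(b + 1)*(b^2 + 3*b - 4) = (b - 1)^2*(b + 1)*(b + 4)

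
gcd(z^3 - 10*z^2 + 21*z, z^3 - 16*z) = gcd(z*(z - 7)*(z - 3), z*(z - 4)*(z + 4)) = z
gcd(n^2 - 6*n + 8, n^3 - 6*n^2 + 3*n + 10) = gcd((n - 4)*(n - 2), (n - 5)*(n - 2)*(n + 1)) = n - 2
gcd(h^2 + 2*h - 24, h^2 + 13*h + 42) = h + 6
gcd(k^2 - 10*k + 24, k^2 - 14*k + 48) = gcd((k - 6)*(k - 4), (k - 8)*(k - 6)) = k - 6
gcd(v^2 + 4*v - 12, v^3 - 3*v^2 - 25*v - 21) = 1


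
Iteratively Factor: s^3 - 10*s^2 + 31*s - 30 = (s - 5)*(s^2 - 5*s + 6) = (s - 5)*(s - 2)*(s - 3)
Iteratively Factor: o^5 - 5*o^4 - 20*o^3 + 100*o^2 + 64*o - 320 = (o - 2)*(o^4 - 3*o^3 - 26*o^2 + 48*o + 160) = (o - 2)*(o + 2)*(o^3 - 5*o^2 - 16*o + 80) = (o - 5)*(o - 2)*(o + 2)*(o^2 - 16) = (o - 5)*(o - 2)*(o + 2)*(o + 4)*(o - 4)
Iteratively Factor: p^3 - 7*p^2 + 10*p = (p)*(p^2 - 7*p + 10) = p*(p - 2)*(p - 5)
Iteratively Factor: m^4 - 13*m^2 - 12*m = (m + 1)*(m^3 - m^2 - 12*m) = (m - 4)*(m + 1)*(m^2 + 3*m) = m*(m - 4)*(m + 1)*(m + 3)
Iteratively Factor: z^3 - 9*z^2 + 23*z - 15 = (z - 5)*(z^2 - 4*z + 3) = (z - 5)*(z - 1)*(z - 3)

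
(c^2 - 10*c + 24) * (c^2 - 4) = c^4 - 10*c^3 + 20*c^2 + 40*c - 96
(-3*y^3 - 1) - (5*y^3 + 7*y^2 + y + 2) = -8*y^3 - 7*y^2 - y - 3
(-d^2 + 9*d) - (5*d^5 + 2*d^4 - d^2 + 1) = -5*d^5 - 2*d^4 + 9*d - 1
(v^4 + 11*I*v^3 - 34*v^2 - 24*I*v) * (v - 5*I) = v^5 + 6*I*v^4 + 21*v^3 + 146*I*v^2 - 120*v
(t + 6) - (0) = t + 6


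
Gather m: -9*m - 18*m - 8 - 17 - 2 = -27*m - 27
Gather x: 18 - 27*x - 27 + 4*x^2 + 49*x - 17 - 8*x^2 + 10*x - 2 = -4*x^2 + 32*x - 28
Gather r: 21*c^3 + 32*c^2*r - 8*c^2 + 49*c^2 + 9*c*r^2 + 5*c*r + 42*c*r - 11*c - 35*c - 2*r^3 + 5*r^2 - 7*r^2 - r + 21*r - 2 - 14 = 21*c^3 + 41*c^2 - 46*c - 2*r^3 + r^2*(9*c - 2) + r*(32*c^2 + 47*c + 20) - 16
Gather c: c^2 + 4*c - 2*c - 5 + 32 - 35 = c^2 + 2*c - 8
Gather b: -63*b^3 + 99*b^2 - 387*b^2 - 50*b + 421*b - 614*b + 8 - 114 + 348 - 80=-63*b^3 - 288*b^2 - 243*b + 162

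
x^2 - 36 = (x - 6)*(x + 6)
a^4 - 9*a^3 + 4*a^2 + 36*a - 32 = (a - 8)*(a - 2)*(a - 1)*(a + 2)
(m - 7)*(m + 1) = m^2 - 6*m - 7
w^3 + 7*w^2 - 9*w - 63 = (w - 3)*(w + 3)*(w + 7)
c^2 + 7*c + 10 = (c + 2)*(c + 5)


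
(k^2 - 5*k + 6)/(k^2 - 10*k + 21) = (k - 2)/(k - 7)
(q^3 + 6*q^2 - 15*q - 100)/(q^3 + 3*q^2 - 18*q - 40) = (q + 5)/(q + 2)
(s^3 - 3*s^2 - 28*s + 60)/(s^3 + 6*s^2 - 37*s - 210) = (s - 2)/(s + 7)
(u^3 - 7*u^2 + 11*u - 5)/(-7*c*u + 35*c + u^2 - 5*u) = (u^2 - 2*u + 1)/(-7*c + u)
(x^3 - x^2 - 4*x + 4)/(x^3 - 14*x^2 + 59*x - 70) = (x^2 + x - 2)/(x^2 - 12*x + 35)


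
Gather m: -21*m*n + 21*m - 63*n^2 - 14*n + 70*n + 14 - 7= m*(21 - 21*n) - 63*n^2 + 56*n + 7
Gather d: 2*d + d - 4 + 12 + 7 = 3*d + 15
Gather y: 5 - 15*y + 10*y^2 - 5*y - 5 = 10*y^2 - 20*y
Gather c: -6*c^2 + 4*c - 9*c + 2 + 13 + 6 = -6*c^2 - 5*c + 21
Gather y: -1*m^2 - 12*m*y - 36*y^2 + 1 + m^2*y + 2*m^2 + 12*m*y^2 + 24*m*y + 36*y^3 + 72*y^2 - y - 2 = m^2 + 36*y^3 + y^2*(12*m + 36) + y*(m^2 + 12*m - 1) - 1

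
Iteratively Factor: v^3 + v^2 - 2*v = (v + 2)*(v^2 - v) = v*(v + 2)*(v - 1)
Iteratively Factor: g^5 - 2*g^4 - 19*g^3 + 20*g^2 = (g)*(g^4 - 2*g^3 - 19*g^2 + 20*g) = g*(g + 4)*(g^3 - 6*g^2 + 5*g) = g*(g - 1)*(g + 4)*(g^2 - 5*g) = g^2*(g - 1)*(g + 4)*(g - 5)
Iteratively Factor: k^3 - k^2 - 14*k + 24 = (k - 2)*(k^2 + k - 12) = (k - 3)*(k - 2)*(k + 4)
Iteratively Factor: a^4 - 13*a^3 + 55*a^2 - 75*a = (a)*(a^3 - 13*a^2 + 55*a - 75) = a*(a - 5)*(a^2 - 8*a + 15) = a*(a - 5)^2*(a - 3)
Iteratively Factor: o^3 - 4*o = (o)*(o^2 - 4) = o*(o + 2)*(o - 2)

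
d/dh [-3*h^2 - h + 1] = -6*h - 1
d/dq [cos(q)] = -sin(q)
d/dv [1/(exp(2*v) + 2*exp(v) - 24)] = -2*(exp(v) + 1)*exp(v)/(exp(2*v) + 2*exp(v) - 24)^2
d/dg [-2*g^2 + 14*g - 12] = 14 - 4*g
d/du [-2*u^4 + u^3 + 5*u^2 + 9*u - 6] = -8*u^3 + 3*u^2 + 10*u + 9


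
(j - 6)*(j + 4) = j^2 - 2*j - 24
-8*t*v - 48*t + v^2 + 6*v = (-8*t + v)*(v + 6)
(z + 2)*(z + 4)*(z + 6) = z^3 + 12*z^2 + 44*z + 48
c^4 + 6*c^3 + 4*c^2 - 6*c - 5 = (c - 1)*(c + 1)^2*(c + 5)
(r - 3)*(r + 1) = r^2 - 2*r - 3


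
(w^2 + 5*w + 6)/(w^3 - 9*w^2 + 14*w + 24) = (w^2 + 5*w + 6)/(w^3 - 9*w^2 + 14*w + 24)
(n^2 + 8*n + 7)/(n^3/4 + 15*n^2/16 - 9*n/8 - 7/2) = 16*(n^2 + 8*n + 7)/(4*n^3 + 15*n^2 - 18*n - 56)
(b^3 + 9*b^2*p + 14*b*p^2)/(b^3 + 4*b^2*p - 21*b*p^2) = (-b - 2*p)/(-b + 3*p)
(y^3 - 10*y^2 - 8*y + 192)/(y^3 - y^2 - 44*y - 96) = (y - 6)/(y + 3)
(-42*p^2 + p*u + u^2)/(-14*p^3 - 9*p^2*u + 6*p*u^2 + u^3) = (6*p - u)/(2*p^2 + p*u - u^2)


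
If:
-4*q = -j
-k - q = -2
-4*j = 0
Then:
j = 0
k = 2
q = 0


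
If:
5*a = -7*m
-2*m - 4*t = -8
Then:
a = 14*t/5 - 28/5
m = 4 - 2*t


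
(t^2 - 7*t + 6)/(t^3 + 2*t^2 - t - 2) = (t - 6)/(t^2 + 3*t + 2)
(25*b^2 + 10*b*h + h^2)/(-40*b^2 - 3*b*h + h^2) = (-5*b - h)/(8*b - h)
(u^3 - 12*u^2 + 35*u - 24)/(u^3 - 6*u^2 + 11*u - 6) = (u - 8)/(u - 2)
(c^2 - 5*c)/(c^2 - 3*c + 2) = c*(c - 5)/(c^2 - 3*c + 2)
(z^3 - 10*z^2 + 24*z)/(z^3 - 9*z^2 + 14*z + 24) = z/(z + 1)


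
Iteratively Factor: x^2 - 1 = (x + 1)*(x - 1)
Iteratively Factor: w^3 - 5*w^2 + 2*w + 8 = (w - 4)*(w^2 - w - 2) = (w - 4)*(w - 2)*(w + 1)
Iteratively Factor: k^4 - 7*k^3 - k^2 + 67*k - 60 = (k + 3)*(k^3 - 10*k^2 + 29*k - 20) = (k - 5)*(k + 3)*(k^2 - 5*k + 4) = (k - 5)*(k - 1)*(k + 3)*(k - 4)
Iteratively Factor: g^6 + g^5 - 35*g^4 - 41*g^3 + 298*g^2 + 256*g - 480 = (g - 3)*(g^5 + 4*g^4 - 23*g^3 - 110*g^2 - 32*g + 160) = (g - 5)*(g - 3)*(g^4 + 9*g^3 + 22*g^2 - 32) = (g - 5)*(g - 3)*(g - 1)*(g^3 + 10*g^2 + 32*g + 32) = (g - 5)*(g - 3)*(g - 1)*(g + 4)*(g^2 + 6*g + 8) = (g - 5)*(g - 3)*(g - 1)*(g + 2)*(g + 4)*(g + 4)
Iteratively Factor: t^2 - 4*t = (t - 4)*(t)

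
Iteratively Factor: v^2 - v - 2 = (v - 2)*(v + 1)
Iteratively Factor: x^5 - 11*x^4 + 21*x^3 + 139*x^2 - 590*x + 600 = (x - 2)*(x^4 - 9*x^3 + 3*x^2 + 145*x - 300) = (x - 5)*(x - 2)*(x^3 - 4*x^2 - 17*x + 60) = (x - 5)*(x - 2)*(x + 4)*(x^2 - 8*x + 15) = (x - 5)*(x - 3)*(x - 2)*(x + 4)*(x - 5)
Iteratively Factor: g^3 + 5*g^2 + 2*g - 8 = (g - 1)*(g^2 + 6*g + 8) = (g - 1)*(g + 2)*(g + 4)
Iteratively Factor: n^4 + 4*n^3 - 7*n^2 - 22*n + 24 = (n - 1)*(n^3 + 5*n^2 - 2*n - 24) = (n - 2)*(n - 1)*(n^2 + 7*n + 12) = (n - 2)*(n - 1)*(n + 3)*(n + 4)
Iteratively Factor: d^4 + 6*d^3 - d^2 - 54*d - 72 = (d + 3)*(d^3 + 3*d^2 - 10*d - 24) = (d - 3)*(d + 3)*(d^2 + 6*d + 8) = (d - 3)*(d + 2)*(d + 3)*(d + 4)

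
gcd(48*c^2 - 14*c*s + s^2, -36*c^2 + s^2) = -6*c + s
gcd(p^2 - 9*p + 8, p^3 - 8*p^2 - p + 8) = p^2 - 9*p + 8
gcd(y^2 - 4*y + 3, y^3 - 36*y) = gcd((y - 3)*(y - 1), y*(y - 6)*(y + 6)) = 1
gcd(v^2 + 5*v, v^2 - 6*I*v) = v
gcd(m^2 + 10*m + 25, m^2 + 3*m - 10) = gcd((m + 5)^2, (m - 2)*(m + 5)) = m + 5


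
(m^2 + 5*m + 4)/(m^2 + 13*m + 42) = (m^2 + 5*m + 4)/(m^2 + 13*m + 42)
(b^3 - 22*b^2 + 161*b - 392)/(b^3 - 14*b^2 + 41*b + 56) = (b - 7)/(b + 1)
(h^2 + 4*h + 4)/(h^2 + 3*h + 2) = (h + 2)/(h + 1)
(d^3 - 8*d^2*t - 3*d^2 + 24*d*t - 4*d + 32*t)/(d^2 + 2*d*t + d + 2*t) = (d^2 - 8*d*t - 4*d + 32*t)/(d + 2*t)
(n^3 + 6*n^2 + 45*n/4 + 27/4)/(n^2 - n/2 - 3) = (2*n^2 + 9*n + 9)/(2*(n - 2))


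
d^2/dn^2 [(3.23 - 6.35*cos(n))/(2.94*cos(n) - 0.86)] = (11.863488*sin(n)^2 - 3.470272*cos(n) + 11.863488)/(25.412184*cos(n)^3 - 22.300488*cos(n)^2 + 6.523272*cos(n) - 0.636056)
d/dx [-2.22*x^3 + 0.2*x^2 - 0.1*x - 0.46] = -6.66*x^2 + 0.4*x - 0.1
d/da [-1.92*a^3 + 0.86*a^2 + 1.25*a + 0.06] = -5.76*a^2 + 1.72*a + 1.25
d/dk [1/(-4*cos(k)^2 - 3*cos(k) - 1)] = -(8*cos(k) + 3)*sin(k)/(4*cos(k)^2 + 3*cos(k) + 1)^2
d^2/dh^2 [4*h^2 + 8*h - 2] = 8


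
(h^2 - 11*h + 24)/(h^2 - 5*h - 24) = (h - 3)/(h + 3)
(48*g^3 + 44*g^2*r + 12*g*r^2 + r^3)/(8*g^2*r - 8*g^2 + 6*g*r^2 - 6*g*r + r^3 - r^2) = (6*g + r)/(r - 1)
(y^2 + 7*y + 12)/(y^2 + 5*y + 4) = (y + 3)/(y + 1)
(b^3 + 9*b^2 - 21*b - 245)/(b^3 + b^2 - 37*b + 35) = (b + 7)/(b - 1)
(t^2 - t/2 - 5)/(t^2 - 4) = (t - 5/2)/(t - 2)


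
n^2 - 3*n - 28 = (n - 7)*(n + 4)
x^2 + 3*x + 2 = (x + 1)*(x + 2)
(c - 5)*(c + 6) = c^2 + c - 30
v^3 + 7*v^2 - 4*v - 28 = (v - 2)*(v + 2)*(v + 7)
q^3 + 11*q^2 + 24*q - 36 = (q - 1)*(q + 6)^2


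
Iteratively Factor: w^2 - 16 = (w - 4)*(w + 4)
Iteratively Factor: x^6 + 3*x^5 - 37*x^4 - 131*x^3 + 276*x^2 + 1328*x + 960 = (x + 3)*(x^5 - 37*x^3 - 20*x^2 + 336*x + 320) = (x + 3)*(x + 4)*(x^4 - 4*x^3 - 21*x^2 + 64*x + 80) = (x - 5)*(x + 3)*(x + 4)*(x^3 + x^2 - 16*x - 16) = (x - 5)*(x + 3)*(x + 4)^2*(x^2 - 3*x - 4) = (x - 5)*(x + 1)*(x + 3)*(x + 4)^2*(x - 4)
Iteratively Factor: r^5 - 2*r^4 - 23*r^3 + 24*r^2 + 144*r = (r)*(r^4 - 2*r^3 - 23*r^2 + 24*r + 144) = r*(r - 4)*(r^3 + 2*r^2 - 15*r - 36) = r*(r - 4)^2*(r^2 + 6*r + 9) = r*(r - 4)^2*(r + 3)*(r + 3)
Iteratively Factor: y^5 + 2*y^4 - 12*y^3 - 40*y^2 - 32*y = (y)*(y^4 + 2*y^3 - 12*y^2 - 40*y - 32) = y*(y - 4)*(y^3 + 6*y^2 + 12*y + 8) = y*(y - 4)*(y + 2)*(y^2 + 4*y + 4) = y*(y - 4)*(y + 2)^2*(y + 2)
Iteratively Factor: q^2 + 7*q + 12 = (q + 4)*(q + 3)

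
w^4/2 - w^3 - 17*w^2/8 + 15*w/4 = w*(w/2 + 1)*(w - 5/2)*(w - 3/2)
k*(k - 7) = k^2 - 7*k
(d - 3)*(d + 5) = d^2 + 2*d - 15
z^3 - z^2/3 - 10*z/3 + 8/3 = (z - 4/3)*(z - 1)*(z + 2)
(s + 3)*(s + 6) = s^2 + 9*s + 18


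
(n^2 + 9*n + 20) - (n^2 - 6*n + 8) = 15*n + 12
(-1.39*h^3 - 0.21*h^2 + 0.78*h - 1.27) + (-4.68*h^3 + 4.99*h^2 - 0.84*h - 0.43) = -6.07*h^3 + 4.78*h^2 - 0.0599999999999999*h - 1.7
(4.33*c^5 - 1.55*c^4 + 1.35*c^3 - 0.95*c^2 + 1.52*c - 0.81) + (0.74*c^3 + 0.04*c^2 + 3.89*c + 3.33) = 4.33*c^5 - 1.55*c^4 + 2.09*c^3 - 0.91*c^2 + 5.41*c + 2.52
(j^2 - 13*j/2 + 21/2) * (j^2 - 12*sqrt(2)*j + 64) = j^4 - 12*sqrt(2)*j^3 - 13*j^3/2 + 149*j^2/2 + 78*sqrt(2)*j^2 - 416*j - 126*sqrt(2)*j + 672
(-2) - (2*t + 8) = -2*t - 10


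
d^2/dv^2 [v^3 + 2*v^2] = 6*v + 4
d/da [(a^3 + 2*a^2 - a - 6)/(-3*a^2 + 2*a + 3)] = (-3*a^4 + 4*a^3 + 10*a^2 - 24*a + 9)/(9*a^4 - 12*a^3 - 14*a^2 + 12*a + 9)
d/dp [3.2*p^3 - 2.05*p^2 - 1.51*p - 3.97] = 9.6*p^2 - 4.1*p - 1.51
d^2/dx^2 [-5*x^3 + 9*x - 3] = -30*x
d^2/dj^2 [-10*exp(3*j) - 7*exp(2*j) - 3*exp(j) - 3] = (-90*exp(2*j) - 28*exp(j) - 3)*exp(j)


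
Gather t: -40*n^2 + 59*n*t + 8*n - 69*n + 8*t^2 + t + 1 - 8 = -40*n^2 - 61*n + 8*t^2 + t*(59*n + 1) - 7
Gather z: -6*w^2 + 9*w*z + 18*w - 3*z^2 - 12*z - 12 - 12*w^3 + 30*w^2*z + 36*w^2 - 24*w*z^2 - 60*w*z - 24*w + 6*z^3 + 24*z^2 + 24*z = -12*w^3 + 30*w^2 - 6*w + 6*z^3 + z^2*(21 - 24*w) + z*(30*w^2 - 51*w + 12) - 12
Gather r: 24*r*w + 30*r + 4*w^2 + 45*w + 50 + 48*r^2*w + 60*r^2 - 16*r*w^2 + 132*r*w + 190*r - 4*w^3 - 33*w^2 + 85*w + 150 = r^2*(48*w + 60) + r*(-16*w^2 + 156*w + 220) - 4*w^3 - 29*w^2 + 130*w + 200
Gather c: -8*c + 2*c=-6*c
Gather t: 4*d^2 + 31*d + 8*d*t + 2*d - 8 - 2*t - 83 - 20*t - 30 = 4*d^2 + 33*d + t*(8*d - 22) - 121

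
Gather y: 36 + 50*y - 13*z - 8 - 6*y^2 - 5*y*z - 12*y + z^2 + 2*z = -6*y^2 + y*(38 - 5*z) + z^2 - 11*z + 28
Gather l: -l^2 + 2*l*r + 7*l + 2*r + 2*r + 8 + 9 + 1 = -l^2 + l*(2*r + 7) + 4*r + 18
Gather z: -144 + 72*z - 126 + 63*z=135*z - 270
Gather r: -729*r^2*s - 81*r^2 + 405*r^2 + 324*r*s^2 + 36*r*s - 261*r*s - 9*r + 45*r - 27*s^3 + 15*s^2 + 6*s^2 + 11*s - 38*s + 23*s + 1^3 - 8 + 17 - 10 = r^2*(324 - 729*s) + r*(324*s^2 - 225*s + 36) - 27*s^3 + 21*s^2 - 4*s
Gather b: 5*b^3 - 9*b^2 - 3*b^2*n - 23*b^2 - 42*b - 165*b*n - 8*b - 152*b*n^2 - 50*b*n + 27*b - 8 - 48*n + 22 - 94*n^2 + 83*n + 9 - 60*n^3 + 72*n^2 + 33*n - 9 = 5*b^3 + b^2*(-3*n - 32) + b*(-152*n^2 - 215*n - 23) - 60*n^3 - 22*n^2 + 68*n + 14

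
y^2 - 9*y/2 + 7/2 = (y - 7/2)*(y - 1)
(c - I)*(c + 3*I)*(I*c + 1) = I*c^3 - c^2 + 5*I*c + 3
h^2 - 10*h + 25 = (h - 5)^2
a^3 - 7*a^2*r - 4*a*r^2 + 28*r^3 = (a - 7*r)*(a - 2*r)*(a + 2*r)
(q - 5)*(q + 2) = q^2 - 3*q - 10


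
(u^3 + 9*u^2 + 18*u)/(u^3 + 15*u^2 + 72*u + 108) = u/(u + 6)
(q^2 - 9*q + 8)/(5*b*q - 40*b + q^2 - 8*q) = (q - 1)/(5*b + q)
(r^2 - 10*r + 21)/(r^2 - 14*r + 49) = (r - 3)/(r - 7)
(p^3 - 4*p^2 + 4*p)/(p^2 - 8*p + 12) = p*(p - 2)/(p - 6)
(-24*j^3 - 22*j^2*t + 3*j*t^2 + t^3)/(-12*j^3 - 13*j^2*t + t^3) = (6*j + t)/(3*j + t)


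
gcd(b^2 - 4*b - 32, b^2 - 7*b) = 1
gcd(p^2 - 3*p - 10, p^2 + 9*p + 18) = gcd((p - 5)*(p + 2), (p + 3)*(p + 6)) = 1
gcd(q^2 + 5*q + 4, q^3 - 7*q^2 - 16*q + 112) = q + 4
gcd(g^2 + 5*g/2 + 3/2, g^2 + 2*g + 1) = g + 1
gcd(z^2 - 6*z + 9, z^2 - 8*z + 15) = z - 3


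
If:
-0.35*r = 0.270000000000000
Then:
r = -0.77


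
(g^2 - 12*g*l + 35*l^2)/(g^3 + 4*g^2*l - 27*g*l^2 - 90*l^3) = (g - 7*l)/(g^2 + 9*g*l + 18*l^2)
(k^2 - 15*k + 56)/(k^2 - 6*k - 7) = (k - 8)/(k + 1)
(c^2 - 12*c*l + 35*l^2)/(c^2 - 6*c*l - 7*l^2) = (c - 5*l)/(c + l)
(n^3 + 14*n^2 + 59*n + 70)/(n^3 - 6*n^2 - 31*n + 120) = (n^2 + 9*n + 14)/(n^2 - 11*n + 24)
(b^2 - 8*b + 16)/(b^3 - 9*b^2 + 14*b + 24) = (b - 4)/(b^2 - 5*b - 6)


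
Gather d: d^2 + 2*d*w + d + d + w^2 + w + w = d^2 + d*(2*w + 2) + w^2 + 2*w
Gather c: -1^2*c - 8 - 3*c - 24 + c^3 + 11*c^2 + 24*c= c^3 + 11*c^2 + 20*c - 32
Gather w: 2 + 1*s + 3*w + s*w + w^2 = s + w^2 + w*(s + 3) + 2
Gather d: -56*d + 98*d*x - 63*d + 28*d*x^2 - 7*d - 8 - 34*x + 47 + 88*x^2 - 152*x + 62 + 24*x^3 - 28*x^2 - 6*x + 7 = d*(28*x^2 + 98*x - 126) + 24*x^3 + 60*x^2 - 192*x + 108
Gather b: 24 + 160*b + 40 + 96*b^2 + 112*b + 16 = 96*b^2 + 272*b + 80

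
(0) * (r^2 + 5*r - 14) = 0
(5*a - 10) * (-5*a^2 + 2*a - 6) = -25*a^3 + 60*a^2 - 50*a + 60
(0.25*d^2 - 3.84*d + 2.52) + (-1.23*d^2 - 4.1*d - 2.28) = -0.98*d^2 - 7.94*d + 0.24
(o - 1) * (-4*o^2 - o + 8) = -4*o^3 + 3*o^2 + 9*o - 8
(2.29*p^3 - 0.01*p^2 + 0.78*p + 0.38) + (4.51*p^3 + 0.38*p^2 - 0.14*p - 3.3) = 6.8*p^3 + 0.37*p^2 + 0.64*p - 2.92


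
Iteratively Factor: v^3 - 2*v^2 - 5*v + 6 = (v + 2)*(v^2 - 4*v + 3) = (v - 3)*(v + 2)*(v - 1)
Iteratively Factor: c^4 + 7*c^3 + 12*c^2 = (c)*(c^3 + 7*c^2 + 12*c) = c*(c + 4)*(c^2 + 3*c) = c*(c + 3)*(c + 4)*(c)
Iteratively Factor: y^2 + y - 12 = (y + 4)*(y - 3)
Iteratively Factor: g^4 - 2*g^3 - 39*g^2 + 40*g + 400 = (g + 4)*(g^3 - 6*g^2 - 15*g + 100) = (g - 5)*(g + 4)*(g^2 - g - 20) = (g - 5)^2*(g + 4)*(g + 4)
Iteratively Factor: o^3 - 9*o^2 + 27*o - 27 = (o - 3)*(o^2 - 6*o + 9) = (o - 3)^2*(o - 3)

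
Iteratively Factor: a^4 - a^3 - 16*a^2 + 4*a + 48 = (a - 4)*(a^3 + 3*a^2 - 4*a - 12) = (a - 4)*(a + 3)*(a^2 - 4) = (a - 4)*(a - 2)*(a + 3)*(a + 2)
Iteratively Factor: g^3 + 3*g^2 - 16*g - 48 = (g - 4)*(g^2 + 7*g + 12) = (g - 4)*(g + 4)*(g + 3)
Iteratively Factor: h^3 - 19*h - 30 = (h + 2)*(h^2 - 2*h - 15) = (h - 5)*(h + 2)*(h + 3)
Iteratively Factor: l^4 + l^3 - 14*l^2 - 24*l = (l + 2)*(l^3 - l^2 - 12*l) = (l - 4)*(l + 2)*(l^2 + 3*l) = (l - 4)*(l + 2)*(l + 3)*(l)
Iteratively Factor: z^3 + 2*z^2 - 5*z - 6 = (z + 3)*(z^2 - z - 2) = (z - 2)*(z + 3)*(z + 1)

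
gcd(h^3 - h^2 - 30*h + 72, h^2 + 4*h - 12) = h + 6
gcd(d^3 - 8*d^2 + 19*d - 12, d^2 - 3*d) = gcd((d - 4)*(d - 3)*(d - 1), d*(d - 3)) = d - 3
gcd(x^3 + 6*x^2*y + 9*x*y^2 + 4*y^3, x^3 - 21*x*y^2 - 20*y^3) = x^2 + 5*x*y + 4*y^2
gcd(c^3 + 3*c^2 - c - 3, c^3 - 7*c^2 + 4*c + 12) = c + 1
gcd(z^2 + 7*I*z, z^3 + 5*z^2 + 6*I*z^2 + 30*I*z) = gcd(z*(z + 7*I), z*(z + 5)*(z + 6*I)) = z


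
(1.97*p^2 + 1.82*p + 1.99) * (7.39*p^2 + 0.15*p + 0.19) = 14.5583*p^4 + 13.7453*p^3 + 15.3534*p^2 + 0.6443*p + 0.3781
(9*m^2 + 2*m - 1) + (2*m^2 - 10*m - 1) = 11*m^2 - 8*m - 2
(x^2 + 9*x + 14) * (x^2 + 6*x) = x^4 + 15*x^3 + 68*x^2 + 84*x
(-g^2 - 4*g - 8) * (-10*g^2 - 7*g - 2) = 10*g^4 + 47*g^3 + 110*g^2 + 64*g + 16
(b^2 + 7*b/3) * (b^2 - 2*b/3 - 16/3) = b^4 + 5*b^3/3 - 62*b^2/9 - 112*b/9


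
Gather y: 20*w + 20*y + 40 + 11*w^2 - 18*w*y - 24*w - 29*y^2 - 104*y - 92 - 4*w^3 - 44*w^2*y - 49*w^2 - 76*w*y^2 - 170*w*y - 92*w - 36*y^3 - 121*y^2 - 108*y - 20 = -4*w^3 - 38*w^2 - 96*w - 36*y^3 + y^2*(-76*w - 150) + y*(-44*w^2 - 188*w - 192) - 72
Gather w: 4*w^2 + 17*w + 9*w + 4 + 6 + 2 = 4*w^2 + 26*w + 12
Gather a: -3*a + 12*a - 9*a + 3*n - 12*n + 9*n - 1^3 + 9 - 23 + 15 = 0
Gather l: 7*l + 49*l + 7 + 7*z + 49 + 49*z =56*l + 56*z + 56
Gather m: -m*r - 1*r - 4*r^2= -m*r - 4*r^2 - r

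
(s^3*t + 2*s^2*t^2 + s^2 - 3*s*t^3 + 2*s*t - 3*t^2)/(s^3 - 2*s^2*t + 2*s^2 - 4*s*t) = (s^3*t + 2*s^2*t^2 + s^2 - 3*s*t^3 + 2*s*t - 3*t^2)/(s*(s^2 - 2*s*t + 2*s - 4*t))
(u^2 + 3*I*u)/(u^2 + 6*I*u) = (u + 3*I)/(u + 6*I)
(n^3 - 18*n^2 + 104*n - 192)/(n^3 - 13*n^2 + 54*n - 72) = (n - 8)/(n - 3)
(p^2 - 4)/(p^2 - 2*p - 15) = (4 - p^2)/(-p^2 + 2*p + 15)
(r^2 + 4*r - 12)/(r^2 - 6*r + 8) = (r + 6)/(r - 4)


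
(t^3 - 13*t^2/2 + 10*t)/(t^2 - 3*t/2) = (2*t^2 - 13*t + 20)/(2*t - 3)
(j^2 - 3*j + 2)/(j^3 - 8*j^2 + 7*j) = (j - 2)/(j*(j - 7))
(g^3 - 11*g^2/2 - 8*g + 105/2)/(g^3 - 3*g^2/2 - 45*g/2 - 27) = (2*g^2 - 17*g + 35)/(2*g^2 - 9*g - 18)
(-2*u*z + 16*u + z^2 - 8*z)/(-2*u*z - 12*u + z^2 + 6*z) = (z - 8)/(z + 6)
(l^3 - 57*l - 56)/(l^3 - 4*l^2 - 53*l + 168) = (l + 1)/(l - 3)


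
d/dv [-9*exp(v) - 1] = -9*exp(v)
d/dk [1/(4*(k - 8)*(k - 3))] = (11 - 2*k)/(4*(k^4 - 22*k^3 + 169*k^2 - 528*k + 576))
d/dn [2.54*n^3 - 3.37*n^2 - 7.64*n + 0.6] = 7.62*n^2 - 6.74*n - 7.64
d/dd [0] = 0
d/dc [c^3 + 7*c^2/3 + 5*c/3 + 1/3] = 3*c^2 + 14*c/3 + 5/3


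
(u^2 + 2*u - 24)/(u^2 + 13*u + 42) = (u - 4)/(u + 7)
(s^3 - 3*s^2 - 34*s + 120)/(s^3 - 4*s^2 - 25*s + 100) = (s + 6)/(s + 5)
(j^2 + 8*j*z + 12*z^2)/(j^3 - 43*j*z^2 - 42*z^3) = (-j - 2*z)/(-j^2 + 6*j*z + 7*z^2)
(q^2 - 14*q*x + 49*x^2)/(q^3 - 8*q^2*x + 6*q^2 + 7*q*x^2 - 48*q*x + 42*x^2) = (-q + 7*x)/(-q^2 + q*x - 6*q + 6*x)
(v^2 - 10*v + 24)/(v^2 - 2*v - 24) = (v - 4)/(v + 4)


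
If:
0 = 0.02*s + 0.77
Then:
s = -38.50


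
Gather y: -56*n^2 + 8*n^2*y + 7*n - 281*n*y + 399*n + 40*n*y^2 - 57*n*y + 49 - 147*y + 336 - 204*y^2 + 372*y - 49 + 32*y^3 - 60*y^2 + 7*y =-56*n^2 + 406*n + 32*y^3 + y^2*(40*n - 264) + y*(8*n^2 - 338*n + 232) + 336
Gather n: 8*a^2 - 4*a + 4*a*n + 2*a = 8*a^2 + 4*a*n - 2*a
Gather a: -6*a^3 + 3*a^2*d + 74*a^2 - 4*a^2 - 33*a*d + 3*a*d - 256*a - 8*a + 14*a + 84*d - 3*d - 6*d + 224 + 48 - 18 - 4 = -6*a^3 + a^2*(3*d + 70) + a*(-30*d - 250) + 75*d + 250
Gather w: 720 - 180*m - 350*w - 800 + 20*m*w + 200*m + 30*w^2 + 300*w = 20*m + 30*w^2 + w*(20*m - 50) - 80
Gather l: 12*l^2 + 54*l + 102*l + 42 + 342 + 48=12*l^2 + 156*l + 432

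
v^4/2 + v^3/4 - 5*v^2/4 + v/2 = v*(v/2 + 1)*(v - 1)*(v - 1/2)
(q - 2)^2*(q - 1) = q^3 - 5*q^2 + 8*q - 4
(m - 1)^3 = m^3 - 3*m^2 + 3*m - 1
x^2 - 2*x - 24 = (x - 6)*(x + 4)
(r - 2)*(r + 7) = r^2 + 5*r - 14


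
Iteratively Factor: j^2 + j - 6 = (j + 3)*(j - 2)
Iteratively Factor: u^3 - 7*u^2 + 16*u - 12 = (u - 2)*(u^2 - 5*u + 6) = (u - 3)*(u - 2)*(u - 2)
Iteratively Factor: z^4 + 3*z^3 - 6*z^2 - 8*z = (z)*(z^3 + 3*z^2 - 6*z - 8) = z*(z + 4)*(z^2 - z - 2) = z*(z + 1)*(z + 4)*(z - 2)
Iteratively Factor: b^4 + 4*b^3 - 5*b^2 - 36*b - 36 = (b - 3)*(b^3 + 7*b^2 + 16*b + 12) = (b - 3)*(b + 3)*(b^2 + 4*b + 4) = (b - 3)*(b + 2)*(b + 3)*(b + 2)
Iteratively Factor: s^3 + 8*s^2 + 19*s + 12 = (s + 1)*(s^2 + 7*s + 12) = (s + 1)*(s + 4)*(s + 3)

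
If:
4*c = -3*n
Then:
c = -3*n/4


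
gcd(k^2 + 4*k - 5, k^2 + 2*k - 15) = k + 5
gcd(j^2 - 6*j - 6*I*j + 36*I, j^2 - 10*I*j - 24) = j - 6*I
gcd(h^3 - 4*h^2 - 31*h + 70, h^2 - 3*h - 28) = h - 7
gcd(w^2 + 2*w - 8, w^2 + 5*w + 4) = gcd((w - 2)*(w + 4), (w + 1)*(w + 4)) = w + 4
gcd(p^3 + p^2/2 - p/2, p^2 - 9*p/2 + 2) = p - 1/2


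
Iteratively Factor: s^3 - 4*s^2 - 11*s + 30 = (s - 5)*(s^2 + s - 6) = (s - 5)*(s + 3)*(s - 2)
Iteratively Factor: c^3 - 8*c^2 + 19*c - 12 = (c - 1)*(c^2 - 7*c + 12) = (c - 3)*(c - 1)*(c - 4)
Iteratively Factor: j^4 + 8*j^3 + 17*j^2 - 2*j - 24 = (j + 3)*(j^3 + 5*j^2 + 2*j - 8) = (j + 3)*(j + 4)*(j^2 + j - 2) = (j - 1)*(j + 3)*(j + 4)*(j + 2)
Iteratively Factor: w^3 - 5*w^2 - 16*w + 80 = (w - 5)*(w^2 - 16) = (w - 5)*(w + 4)*(w - 4)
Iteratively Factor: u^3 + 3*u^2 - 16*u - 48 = (u - 4)*(u^2 + 7*u + 12) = (u - 4)*(u + 3)*(u + 4)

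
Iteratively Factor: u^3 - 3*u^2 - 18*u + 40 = (u - 2)*(u^2 - u - 20) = (u - 5)*(u - 2)*(u + 4)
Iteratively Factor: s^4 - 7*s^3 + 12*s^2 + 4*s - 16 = (s - 2)*(s^3 - 5*s^2 + 2*s + 8) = (s - 4)*(s - 2)*(s^2 - s - 2) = (s - 4)*(s - 2)^2*(s + 1)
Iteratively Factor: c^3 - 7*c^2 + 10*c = (c - 5)*(c^2 - 2*c) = (c - 5)*(c - 2)*(c)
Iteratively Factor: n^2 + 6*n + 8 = (n + 2)*(n + 4)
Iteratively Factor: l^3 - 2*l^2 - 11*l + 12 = (l - 1)*(l^2 - l - 12) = (l - 1)*(l + 3)*(l - 4)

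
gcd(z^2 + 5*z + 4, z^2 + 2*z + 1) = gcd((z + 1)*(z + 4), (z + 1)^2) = z + 1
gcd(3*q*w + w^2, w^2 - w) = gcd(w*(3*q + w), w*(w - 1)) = w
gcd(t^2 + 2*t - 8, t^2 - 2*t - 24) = t + 4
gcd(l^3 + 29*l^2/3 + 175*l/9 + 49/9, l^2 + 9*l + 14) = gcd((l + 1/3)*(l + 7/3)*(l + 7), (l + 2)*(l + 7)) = l + 7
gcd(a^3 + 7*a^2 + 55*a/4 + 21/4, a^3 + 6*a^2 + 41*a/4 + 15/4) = a^2 + 7*a/2 + 3/2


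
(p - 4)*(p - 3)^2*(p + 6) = p^4 - 4*p^3 - 27*p^2 + 162*p - 216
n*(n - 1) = n^2 - n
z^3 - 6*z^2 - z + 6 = (z - 6)*(z - 1)*(z + 1)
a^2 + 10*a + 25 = (a + 5)^2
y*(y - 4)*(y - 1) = y^3 - 5*y^2 + 4*y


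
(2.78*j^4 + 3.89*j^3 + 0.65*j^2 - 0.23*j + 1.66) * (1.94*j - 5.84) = 5.3932*j^5 - 8.6886*j^4 - 21.4566*j^3 - 4.2422*j^2 + 4.5636*j - 9.6944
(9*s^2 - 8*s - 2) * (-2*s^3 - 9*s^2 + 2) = -18*s^5 - 65*s^4 + 76*s^3 + 36*s^2 - 16*s - 4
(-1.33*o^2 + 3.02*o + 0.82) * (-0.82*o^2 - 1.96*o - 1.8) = 1.0906*o^4 + 0.1304*o^3 - 4.1976*o^2 - 7.0432*o - 1.476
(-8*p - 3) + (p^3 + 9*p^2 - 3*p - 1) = p^3 + 9*p^2 - 11*p - 4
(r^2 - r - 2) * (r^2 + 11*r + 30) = r^4 + 10*r^3 + 17*r^2 - 52*r - 60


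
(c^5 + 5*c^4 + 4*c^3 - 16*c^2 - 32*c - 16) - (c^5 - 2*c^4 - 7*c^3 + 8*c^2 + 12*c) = 7*c^4 + 11*c^3 - 24*c^2 - 44*c - 16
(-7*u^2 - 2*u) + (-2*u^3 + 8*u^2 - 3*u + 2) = -2*u^3 + u^2 - 5*u + 2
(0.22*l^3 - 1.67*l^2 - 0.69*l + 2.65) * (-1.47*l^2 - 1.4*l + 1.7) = -0.3234*l^5 + 2.1469*l^4 + 3.7263*l^3 - 5.7685*l^2 - 4.883*l + 4.505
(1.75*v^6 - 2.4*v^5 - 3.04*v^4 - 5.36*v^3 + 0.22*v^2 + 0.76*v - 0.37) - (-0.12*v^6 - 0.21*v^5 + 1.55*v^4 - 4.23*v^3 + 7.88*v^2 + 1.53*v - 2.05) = 1.87*v^6 - 2.19*v^5 - 4.59*v^4 - 1.13*v^3 - 7.66*v^2 - 0.77*v + 1.68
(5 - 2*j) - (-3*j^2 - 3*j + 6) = 3*j^2 + j - 1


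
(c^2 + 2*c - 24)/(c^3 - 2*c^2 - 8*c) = (c + 6)/(c*(c + 2))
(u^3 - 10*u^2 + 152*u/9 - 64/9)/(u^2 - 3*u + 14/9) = (3*u^2 - 28*u + 32)/(3*u - 7)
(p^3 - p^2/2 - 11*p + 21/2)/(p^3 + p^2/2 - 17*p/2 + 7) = (p - 3)/(p - 2)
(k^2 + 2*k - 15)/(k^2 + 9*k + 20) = (k - 3)/(k + 4)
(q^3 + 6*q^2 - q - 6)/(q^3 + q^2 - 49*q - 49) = (q^2 + 5*q - 6)/(q^2 - 49)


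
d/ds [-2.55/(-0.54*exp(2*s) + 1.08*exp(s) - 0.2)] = 2.754*(1 - exp(s))*exp(s)/(0.54*exp(2*s) - 1.08*exp(s) + 0.2)^2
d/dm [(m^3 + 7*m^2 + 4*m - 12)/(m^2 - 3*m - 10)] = (m^2 - 10*m - 19)/(m^2 - 10*m + 25)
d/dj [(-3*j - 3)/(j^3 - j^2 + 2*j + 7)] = 3*(-j^3 + j^2 - 2*j + (j + 1)*(3*j^2 - 2*j + 2) - 7)/(j^3 - j^2 + 2*j + 7)^2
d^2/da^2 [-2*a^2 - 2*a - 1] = -4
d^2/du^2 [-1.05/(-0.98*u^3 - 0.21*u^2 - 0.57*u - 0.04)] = (-(6.174*u + 0.441)*(0.98*u^3 + 0.21*u^2 + 0.57*u + 0.04) + 1.05*(2.94*u^2 + 0.42*u + 0.57)*(5.88*u^2 + 0.84*u + 1.14))/(0.98*u^3 + 0.21*u^2 + 0.57*u + 0.04)^3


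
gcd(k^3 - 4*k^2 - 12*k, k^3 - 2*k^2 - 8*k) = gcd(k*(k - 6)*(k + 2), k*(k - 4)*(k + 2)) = k^2 + 2*k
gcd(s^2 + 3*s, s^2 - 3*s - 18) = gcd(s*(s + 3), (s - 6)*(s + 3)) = s + 3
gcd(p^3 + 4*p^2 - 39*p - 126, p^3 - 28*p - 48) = p - 6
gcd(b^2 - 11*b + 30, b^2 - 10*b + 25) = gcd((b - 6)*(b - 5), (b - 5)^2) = b - 5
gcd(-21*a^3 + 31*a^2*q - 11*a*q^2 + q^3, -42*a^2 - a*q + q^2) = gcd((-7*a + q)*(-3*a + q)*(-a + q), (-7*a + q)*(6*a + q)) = -7*a + q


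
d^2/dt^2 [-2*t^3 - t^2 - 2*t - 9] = -12*t - 2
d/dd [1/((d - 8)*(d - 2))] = 2*(5 - d)/(d^4 - 20*d^3 + 132*d^2 - 320*d + 256)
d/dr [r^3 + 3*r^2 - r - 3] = 3*r^2 + 6*r - 1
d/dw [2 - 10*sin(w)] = -10*cos(w)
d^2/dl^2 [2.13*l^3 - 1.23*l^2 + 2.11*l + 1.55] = 12.78*l - 2.46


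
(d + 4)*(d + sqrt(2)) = d^2 + sqrt(2)*d + 4*d + 4*sqrt(2)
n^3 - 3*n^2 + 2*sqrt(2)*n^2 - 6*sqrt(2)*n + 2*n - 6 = (n - 3)*(n + sqrt(2))^2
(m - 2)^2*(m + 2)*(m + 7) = m^4 + 5*m^3 - 18*m^2 - 20*m + 56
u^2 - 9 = (u - 3)*(u + 3)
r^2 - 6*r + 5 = (r - 5)*(r - 1)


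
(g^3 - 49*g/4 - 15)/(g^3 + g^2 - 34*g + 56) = (g^2 + 4*g + 15/4)/(g^2 + 5*g - 14)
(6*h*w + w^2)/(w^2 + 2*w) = (6*h + w)/(w + 2)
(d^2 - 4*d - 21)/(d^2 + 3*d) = (d - 7)/d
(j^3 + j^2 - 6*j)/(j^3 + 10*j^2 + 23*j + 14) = j*(j^2 + j - 6)/(j^3 + 10*j^2 + 23*j + 14)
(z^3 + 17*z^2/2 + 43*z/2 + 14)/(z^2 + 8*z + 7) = (z^2 + 15*z/2 + 14)/(z + 7)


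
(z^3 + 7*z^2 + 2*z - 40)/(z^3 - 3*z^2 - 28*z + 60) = (z + 4)/(z - 6)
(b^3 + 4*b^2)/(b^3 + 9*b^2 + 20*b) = b/(b + 5)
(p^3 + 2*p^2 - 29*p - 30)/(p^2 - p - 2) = (p^2 + p - 30)/(p - 2)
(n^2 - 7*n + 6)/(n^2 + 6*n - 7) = (n - 6)/(n + 7)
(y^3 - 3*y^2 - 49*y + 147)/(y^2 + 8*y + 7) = (y^2 - 10*y + 21)/(y + 1)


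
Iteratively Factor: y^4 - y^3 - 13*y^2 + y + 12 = (y + 1)*(y^3 - 2*y^2 - 11*y + 12) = (y - 4)*(y + 1)*(y^2 + 2*y - 3) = (y - 4)*(y + 1)*(y + 3)*(y - 1)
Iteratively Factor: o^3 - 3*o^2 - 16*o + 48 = (o - 4)*(o^2 + o - 12) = (o - 4)*(o - 3)*(o + 4)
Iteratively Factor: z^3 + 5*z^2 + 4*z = (z + 4)*(z^2 + z) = z*(z + 4)*(z + 1)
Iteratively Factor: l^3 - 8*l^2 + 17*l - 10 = (l - 2)*(l^2 - 6*l + 5) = (l - 2)*(l - 1)*(l - 5)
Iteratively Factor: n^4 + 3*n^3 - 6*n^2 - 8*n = (n + 4)*(n^3 - n^2 - 2*n) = (n - 2)*(n + 4)*(n^2 + n) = n*(n - 2)*(n + 4)*(n + 1)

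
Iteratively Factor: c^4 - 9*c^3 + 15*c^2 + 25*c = (c)*(c^3 - 9*c^2 + 15*c + 25) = c*(c - 5)*(c^2 - 4*c - 5) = c*(c - 5)^2*(c + 1)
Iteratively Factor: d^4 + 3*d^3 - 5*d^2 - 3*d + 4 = (d + 1)*(d^3 + 2*d^2 - 7*d + 4) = (d - 1)*(d + 1)*(d^2 + 3*d - 4) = (d - 1)*(d + 1)*(d + 4)*(d - 1)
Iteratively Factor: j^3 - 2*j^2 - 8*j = (j + 2)*(j^2 - 4*j) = (j - 4)*(j + 2)*(j)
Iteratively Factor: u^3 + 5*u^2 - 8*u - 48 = (u - 3)*(u^2 + 8*u + 16) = (u - 3)*(u + 4)*(u + 4)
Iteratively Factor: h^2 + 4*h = (h)*(h + 4)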